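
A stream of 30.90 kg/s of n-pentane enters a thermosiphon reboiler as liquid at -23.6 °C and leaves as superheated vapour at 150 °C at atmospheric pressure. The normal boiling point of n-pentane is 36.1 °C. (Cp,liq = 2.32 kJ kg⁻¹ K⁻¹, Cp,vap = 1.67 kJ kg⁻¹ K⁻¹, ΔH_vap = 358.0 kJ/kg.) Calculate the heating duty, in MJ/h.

liquid -23.6→36.1 °C: 138.5 kJ/kg
vaporisation at 36.1 °C: 358 kJ/kg
vapour 36.1→150 °C: 190.21 kJ/kg
Δh = 138.5 + 358 + 190.21 = 686.72 kJ/kg
Q = ṁ·Δh = 30.90 kg/s × 686.72 kJ/kg = 21220 kJ/s
|Q| = 21220 kW = 76390 MJ/h

Q = 76400 MJ/h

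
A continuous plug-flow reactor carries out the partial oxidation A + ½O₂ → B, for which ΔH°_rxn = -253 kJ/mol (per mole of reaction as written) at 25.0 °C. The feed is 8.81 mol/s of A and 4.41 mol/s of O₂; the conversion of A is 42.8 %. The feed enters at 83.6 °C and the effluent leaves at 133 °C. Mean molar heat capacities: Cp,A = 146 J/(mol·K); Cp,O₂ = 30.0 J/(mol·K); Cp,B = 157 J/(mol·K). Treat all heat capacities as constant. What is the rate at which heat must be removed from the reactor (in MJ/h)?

Q_out = 3190 MJ/h

Extent of reaction ξ = 0.428 × 8.81 = 3.7707 mol/s
Reaction term: ξ·ΔH°_rxn = 3.7707 × -253 = -953.98 kJ/s
Sensible, feed 83.6→25 °C: -83.128 kJ/s
Outlet flows (mol/s): A 5.0393, O₂ 2.5247, B 3.7707
Sensible, products 25→133 °C: 151.58 kJ/s
Q = ΔH = -885.53 kJ/s = -885.53 kW
Heat removed = 3187.9 MJ/h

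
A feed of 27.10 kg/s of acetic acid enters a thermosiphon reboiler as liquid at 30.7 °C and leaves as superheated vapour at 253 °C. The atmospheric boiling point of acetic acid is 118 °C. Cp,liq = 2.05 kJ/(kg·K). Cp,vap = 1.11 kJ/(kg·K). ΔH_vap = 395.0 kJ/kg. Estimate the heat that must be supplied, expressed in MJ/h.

Q = 70600 MJ/h

liquid 30.7→118 °C: 178.96 kJ/kg
vaporisation at 118 °C: 395 kJ/kg
vapour 118→253 °C: 149.85 kJ/kg
Δh = 178.96 + 395 + 149.85 = 723.82 kJ/kg
Q = ṁ·Δh = 27.10 kg/s × 723.82 kJ/kg = 19615 kJ/s
|Q| = 19615 kW = 70615 MJ/h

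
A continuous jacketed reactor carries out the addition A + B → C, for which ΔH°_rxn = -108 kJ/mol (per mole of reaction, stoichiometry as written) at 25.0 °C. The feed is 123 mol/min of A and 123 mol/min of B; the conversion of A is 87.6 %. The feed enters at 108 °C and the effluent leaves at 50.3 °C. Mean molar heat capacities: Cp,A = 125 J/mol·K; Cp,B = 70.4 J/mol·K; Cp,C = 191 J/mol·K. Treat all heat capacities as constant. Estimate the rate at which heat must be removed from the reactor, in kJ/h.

Extent of reaction ξ = 0.876 × 123 = 107.75 mol/min
Reaction term: ξ·ΔH°_rxn = 107.75 × -108 = -11637 kJ/min
Sensible, feed 108→25 °C: -1994.8 kJ/min
Outlet flows (mol/min): A 15.252, B 15.252, C 107.75
Sensible, products 25→50.3 °C: 596.07 kJ/min
Q = ΔH = -13036 kJ/min = -217.26 kW
Heat removed = 782130 kJ/h

Q_out = 782000 kJ/h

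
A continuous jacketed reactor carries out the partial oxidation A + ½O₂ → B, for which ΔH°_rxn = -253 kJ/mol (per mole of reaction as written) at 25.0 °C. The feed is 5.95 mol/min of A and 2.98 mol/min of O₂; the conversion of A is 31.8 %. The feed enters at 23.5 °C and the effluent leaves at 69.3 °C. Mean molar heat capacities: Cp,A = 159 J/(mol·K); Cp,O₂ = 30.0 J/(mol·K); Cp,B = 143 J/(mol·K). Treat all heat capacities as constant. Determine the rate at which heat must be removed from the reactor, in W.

Extent of reaction ξ = 0.318 × 5.95 = 1.8921 mol/min
Reaction term: ξ·ΔH°_rxn = 1.8921 × -253 = -478.7 kJ/min
Sensible, feed 23.5→25 °C: 1.5532 kJ/min
Outlet flows (mol/min): A 4.0579, O₂ 2.0339, B 1.8921
Sensible, products 25→69.3 °C: 43.272 kJ/min
Q = ΔH = -433.88 kJ/min = -7.2313 kW
Heat removed = 7231.3 W

Q_out = 7230 W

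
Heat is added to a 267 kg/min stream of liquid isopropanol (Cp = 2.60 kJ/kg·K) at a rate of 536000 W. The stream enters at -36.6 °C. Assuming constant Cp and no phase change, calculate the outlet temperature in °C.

Q = 536000 W = 32160 kJ/min
ΔT = Q/(ṁ·Cp) = 32160/(267×2.60) = 46.327 K
T_out = -36.6 + 46.327 = 9.7267 °C

T_out = 9.73 °C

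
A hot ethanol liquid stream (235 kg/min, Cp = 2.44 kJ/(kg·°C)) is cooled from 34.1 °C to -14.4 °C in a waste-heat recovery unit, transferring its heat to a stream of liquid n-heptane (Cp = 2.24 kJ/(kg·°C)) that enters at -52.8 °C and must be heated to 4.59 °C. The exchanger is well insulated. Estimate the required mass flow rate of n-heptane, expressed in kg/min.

ṁ_c = 216 kg/min

Heat released by hot stream: Q = 235 × 2.44 × (34.1 − -14.4) = 27810 kJ/min
Energy balance on cold side (adiabatic exchanger): Q = ṁ_c·Cp_c·(T_c,out − T_c,in)
ṁ_c = 27810 / [2.24 × (4.59 − -52.8)] = 216.33 kg/min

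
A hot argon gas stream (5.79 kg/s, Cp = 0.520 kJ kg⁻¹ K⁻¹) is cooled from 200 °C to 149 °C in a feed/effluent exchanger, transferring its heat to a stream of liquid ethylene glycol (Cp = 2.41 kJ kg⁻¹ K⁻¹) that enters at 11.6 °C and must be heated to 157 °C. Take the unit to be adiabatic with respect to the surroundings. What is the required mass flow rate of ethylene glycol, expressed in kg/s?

Heat released by hot stream: Q = 5.79 × 0.520 × (200 − 149) = 153.55 kJ/s
Energy balance on cold side (adiabatic exchanger): Q = ṁ_c·Cp_c·(T_c,out − T_c,in)
ṁ_c = 153.55 / [2.41 × (157 − 11.6)] = 0.4382 kg/s

ṁ_c = 0.438 kg/s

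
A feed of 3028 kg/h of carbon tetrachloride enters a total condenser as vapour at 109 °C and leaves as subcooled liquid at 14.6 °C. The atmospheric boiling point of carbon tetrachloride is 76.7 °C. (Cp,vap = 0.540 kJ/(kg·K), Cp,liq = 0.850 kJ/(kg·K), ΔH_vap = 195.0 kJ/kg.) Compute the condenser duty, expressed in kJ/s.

vapour 109→76.7 °C: -17.442 kJ/kg
condensation at 76.7 °C: -195 kJ/kg
liquid 76.7→14.6 °C: -52.785 kJ/kg
Δh = -17.442 + -195 + -52.785 = -265.23 kJ/kg
Q = ṁ·Δh = 3028 kg/h × -265.23 kJ/kg = -803110 kJ/h
|Q| = 223.09 kW

Q_c = 223 kJ/s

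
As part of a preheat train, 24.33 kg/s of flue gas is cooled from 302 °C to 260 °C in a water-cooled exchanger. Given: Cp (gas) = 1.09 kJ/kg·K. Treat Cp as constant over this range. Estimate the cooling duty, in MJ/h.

Q = ṁ·Cp·ΔT = 24.33 × 1.09 × (260 − 302) = -1113.8 kJ/s
Cooling duty = 4009.8 MJ/h

Q_c = 4010 MJ/h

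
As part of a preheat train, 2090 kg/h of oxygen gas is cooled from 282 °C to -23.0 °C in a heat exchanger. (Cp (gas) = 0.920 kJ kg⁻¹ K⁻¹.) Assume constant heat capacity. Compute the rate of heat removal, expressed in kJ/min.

Q = ṁ·Cp·ΔT = 2090 × 0.920 × (-23.0 − 282) = -586450 kJ/h
Converting: 586450 / 3600 s = 162.9 kW
Cooling duty = 9774.2 kJ/min

Q_c = 9770 kJ/min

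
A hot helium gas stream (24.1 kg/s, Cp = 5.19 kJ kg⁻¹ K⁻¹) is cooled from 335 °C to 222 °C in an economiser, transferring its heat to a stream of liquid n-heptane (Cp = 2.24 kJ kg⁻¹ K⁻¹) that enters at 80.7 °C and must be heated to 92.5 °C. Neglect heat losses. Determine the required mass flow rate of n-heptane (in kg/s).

ṁ_c = 535 kg/s

Heat released by hot stream: Q = 24.1 × 5.19 × (335 − 222) = 14134 kJ/s
Energy balance on cold side (adiabatic exchanger): Q = ṁ_c·Cp_c·(T_c,out − T_c,in)
ṁ_c = 14134 / [2.24 × (92.5 − 80.7)] = 534.73 kg/s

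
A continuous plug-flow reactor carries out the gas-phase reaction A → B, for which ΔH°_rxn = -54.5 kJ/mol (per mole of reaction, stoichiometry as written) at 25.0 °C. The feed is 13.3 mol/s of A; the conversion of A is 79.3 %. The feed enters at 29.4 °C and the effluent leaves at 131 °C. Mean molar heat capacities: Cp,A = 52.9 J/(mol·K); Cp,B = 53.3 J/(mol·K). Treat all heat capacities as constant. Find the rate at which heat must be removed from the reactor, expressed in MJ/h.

Q_out = 1810 MJ/h

Extent of reaction ξ = 0.793 × 13.3 = 10.547 mol/s
Reaction term: ξ·ΔH°_rxn = 10.547 × -54.5 = -574.81 kJ/s
Sensible, feed 29.4→25 °C: -3.0957 kJ/s
Outlet flows (mol/s): A 2.7531, B 10.547
Sensible, products 25→131 °C: 75.026 kJ/s
Q = ΔH = -502.88 kJ/s = -502.88 kW
Heat removed = 1810.4 MJ/h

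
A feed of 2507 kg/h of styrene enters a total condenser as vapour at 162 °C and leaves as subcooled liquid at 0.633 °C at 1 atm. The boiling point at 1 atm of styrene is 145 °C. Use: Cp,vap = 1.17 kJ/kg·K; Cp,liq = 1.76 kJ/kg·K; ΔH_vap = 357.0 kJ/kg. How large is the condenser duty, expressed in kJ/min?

Q_c = 26400 kJ/min

vapour 162→145 °C: -19.89 kJ/kg
condensation at 145 °C: -357 kJ/kg
liquid 145→0.633 °C: -254.09 kJ/kg
Δh = -19.89 + -357 + -254.09 = -630.98 kJ/kg
Q = ṁ·Δh = 2507 kg/h × -630.98 kJ/kg = -1.5819e+06 kJ/h
|Q| = 439.4 kW = 26364 kJ/min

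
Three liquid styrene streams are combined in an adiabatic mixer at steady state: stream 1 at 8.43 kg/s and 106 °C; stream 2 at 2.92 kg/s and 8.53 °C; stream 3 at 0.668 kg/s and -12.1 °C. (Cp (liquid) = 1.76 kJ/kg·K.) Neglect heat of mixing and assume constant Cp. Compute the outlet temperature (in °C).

Energy balance with Q = 0: Σ ṁᵢCp,ᵢ(T_out − Tᵢ) = 0
Σ ṁᵢCp,ᵢTᵢ = 8.43×1.76×106 + 2.92×1.76×8.53 + 0.668×1.76×-12.1 = 1602.3
Σ ṁᵢCp,ᵢ = 8.43×1.76 + 2.92×1.76 + 0.668×1.76 = 21.152
T_out = 1602.3 / 21.152 = 75.753 °C

T_out = 75.8 °C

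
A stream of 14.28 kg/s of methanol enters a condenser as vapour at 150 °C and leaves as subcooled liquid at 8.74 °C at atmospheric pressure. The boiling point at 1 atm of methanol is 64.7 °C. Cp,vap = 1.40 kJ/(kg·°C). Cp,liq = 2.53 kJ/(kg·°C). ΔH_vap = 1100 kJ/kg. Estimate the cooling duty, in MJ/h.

Q_c = 70000 MJ/h

vapour 150→64.7 °C: -119.42 kJ/kg
condensation at 64.7 °C: -1100 kJ/kg
liquid 64.7→8.74 °C: -141.58 kJ/kg
Δh = -119.42 + -1100 + -141.58 = -1361 kJ/kg
Q = ṁ·Δh = 14.28 kg/s × -1361 kJ/kg = -19435 kJ/s
|Q| = 19435 kW = 69966 MJ/h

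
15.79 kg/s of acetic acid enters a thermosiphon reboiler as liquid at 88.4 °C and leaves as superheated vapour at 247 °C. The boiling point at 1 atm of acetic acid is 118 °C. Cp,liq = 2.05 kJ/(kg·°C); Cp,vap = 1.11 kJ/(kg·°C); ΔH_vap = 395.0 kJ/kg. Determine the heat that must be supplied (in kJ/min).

liquid 88.4→118 °C: 60.68 kJ/kg
vaporisation at 118 °C: 395 kJ/kg
vapour 118→247 °C: 143.19 kJ/kg
Δh = 60.68 + 395 + 143.19 = 598.87 kJ/kg
Q = ṁ·Δh = 15.79 kg/s × 598.87 kJ/kg = 9456.2 kJ/s
|Q| = 9456.2 kW = 567370 kJ/min

Q = 567000 kJ/min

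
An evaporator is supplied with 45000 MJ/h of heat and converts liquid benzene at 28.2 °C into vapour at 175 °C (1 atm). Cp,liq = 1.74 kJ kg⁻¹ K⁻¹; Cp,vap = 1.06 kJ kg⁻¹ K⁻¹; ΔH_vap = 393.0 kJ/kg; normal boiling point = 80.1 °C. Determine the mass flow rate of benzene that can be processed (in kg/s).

Δh = 1.74×(80.1−28.2) + 393.0 + 1.06×(175−80.1) = 583.9 kJ/kg
Q = 45000 MJ/h = 12500 kJ/s = 12500 kJ/s
ṁ = Q/Δh = 12500 / 583.9 = 21.408 kg/s

ṁ = 21.4 kg/s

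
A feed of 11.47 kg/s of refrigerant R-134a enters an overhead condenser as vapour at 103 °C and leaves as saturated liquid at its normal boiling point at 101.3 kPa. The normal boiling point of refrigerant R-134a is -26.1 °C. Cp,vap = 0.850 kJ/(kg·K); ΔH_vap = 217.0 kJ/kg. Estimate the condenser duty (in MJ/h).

Q_c = 13500 MJ/h

vapour 103→-26.1 °C: -109.73 kJ/kg
condensation at -26.1 °C: -217 kJ/kg
Δh = -109.73 + -217 = -326.74 kJ/kg
Q = ṁ·Δh = 11.47 kg/s × -326.74 kJ/kg = -3747.7 kJ/s
|Q| = 3747.7 kW = 13492 MJ/h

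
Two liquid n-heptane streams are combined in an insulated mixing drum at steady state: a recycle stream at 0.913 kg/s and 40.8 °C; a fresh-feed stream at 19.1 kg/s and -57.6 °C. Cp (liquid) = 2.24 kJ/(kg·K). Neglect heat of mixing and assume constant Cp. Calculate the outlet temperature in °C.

No heat crosses the boundary, so H_out = H_in.
Σ ṁᵢCp,ᵢTᵢ = 0.913×2.24×40.8 + 19.1×2.24×-57.6 = -2380.9
Σ ṁᵢCp,ᵢ = 0.913×2.24 + 19.1×2.24 = 44.829
T_out = -2380.9 / 44.829 = -53.111 °C

T_out = -53.1 °C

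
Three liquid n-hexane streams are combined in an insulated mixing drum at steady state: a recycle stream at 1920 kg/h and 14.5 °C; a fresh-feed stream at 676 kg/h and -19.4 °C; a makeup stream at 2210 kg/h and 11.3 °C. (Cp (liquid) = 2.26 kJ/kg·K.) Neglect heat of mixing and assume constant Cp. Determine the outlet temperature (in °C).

No heat crosses the boundary, so H_out = H_in.
T_out = Σ ṁᵢCp,ᵢTᵢ / Σ ṁᵢCp,ᵢ
      = 89719 / 10862 = 8.2602 °C

T_out = 8.26 °C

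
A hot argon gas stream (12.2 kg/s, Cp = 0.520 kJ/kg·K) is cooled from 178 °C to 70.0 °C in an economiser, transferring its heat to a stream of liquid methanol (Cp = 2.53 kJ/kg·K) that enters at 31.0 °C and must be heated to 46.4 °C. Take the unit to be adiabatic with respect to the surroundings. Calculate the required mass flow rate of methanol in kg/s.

Heat released by hot stream: Q = 12.2 × 0.520 × (178 − 70.0) = 685.15 kJ/s
Energy balance on cold side (adiabatic exchanger): Q = ṁ_c·Cp_c·(T_c,out − T_c,in)
ṁ_c = 685.15 / [2.53 × (46.4 − 31.0)] = 17.585 kg/s

ṁ_c = 17.6 kg/s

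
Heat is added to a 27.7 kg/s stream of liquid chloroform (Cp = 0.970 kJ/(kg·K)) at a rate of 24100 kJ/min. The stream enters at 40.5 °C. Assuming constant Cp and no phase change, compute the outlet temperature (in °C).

Q = 24100 kJ/min = 401.67 kJ/s
ΔT = Q/(ṁ·Cp) = 401.67/(27.7×0.970) = 14.949 K
T_out = 40.5 + 14.949 = 55.449 °C

T_out = 55.4 °C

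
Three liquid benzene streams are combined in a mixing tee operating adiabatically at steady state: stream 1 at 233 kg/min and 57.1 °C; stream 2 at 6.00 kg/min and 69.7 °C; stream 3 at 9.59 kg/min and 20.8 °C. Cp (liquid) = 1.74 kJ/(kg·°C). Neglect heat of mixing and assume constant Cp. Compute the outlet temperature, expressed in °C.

T_out = 56.0 °C

No heat crosses the boundary, so H_out = H_in.
T_out = Σ ṁᵢCp,ᵢTᵢ / Σ ṁᵢCp,ᵢ
      = 24224 / 432.55 = 56.004 °C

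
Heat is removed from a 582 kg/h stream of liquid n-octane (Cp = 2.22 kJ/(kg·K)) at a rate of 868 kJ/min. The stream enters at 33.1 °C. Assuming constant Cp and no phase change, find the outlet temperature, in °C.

T_out = -7.21 °C

Q = 868 kJ/min = 52080 kJ/h
ΔT = Q/(ṁ·Cp) = 52080/(582×2.22) = 40.308 K
T_out = 33.1 − 40.308 = -7.2083 °C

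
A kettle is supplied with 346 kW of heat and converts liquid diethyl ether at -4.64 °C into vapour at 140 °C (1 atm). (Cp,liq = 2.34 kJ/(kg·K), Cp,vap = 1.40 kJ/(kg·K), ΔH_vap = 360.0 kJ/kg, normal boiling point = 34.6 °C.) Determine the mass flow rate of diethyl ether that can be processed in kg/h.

Δh = 2.34×(34.6−-4.64) + 360.0 + 1.40×(140−34.6) = 599.38 kJ/kg
Q = 346 kW = 346 kJ/s = 1.2456e+06 kJ/h
ṁ = Q/Δh = 1.2456e+06 / 599.38 = 2078.1 kg/h

ṁ = 2080 kg/h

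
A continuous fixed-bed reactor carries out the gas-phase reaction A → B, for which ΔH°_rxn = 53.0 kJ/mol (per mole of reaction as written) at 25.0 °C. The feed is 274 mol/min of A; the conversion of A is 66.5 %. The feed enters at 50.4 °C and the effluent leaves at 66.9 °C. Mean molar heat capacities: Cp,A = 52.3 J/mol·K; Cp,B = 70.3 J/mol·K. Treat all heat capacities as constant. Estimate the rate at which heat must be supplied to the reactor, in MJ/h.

Q_in = 602 MJ/h

Extent of reaction ξ = 0.665 × 274 = 182.21 mol/min
Reaction term: ξ·ΔH°_rxn = 182.21 × 53.0 = 9657.1 kJ/min
Sensible, feed 50.4→25 °C: -363.99 kJ/min
Outlet flows (mol/min): A 91.79, B 182.21
Sensible, products 25→66.9 °C: 737.86 kJ/min
Q = ΔH = 10031 kJ/min = 167.18 kW
Heat supplied = 601.86 MJ/h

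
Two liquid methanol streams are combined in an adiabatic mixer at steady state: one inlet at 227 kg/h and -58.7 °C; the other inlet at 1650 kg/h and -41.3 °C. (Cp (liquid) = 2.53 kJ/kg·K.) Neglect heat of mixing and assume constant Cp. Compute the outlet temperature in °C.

T_out = -43.4 °C

Energy balance with Q = 0: Σ ṁᵢCp,ᵢ(T_out − Tᵢ) = 0
Σ ṁᵢCp,ᵢTᵢ = 227×2.53×-58.7 + 1650×2.53×-41.3 = -206120
Σ ṁᵢCp,ᵢ = 227×2.53 + 1650×2.53 = 4748.8
T_out = -206120 / 4748.8 = -43.404 °C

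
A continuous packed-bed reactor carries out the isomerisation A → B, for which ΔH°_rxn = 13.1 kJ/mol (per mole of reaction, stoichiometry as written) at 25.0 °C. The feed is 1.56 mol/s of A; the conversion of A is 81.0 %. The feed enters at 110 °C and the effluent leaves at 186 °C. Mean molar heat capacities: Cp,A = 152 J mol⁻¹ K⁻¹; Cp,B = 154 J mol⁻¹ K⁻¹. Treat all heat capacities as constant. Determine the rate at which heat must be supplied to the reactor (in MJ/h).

Q_in = 126 MJ/h

Extent of reaction ξ = 0.810 × 1.56 = 1.2636 mol/s
Reaction term: ξ·ΔH°_rxn = 1.2636 × 13.1 = 16.553 kJ/s
Sensible, feed 110→25 °C: -20.155 kJ/s
Outlet flows (mol/s): A 0.2964, B 1.2636
Sensible, products 25→186 °C: 38.583 kJ/s
Q = ΔH = 34.981 kJ/s = 34.981 kW
Heat supplied = 125.93 MJ/h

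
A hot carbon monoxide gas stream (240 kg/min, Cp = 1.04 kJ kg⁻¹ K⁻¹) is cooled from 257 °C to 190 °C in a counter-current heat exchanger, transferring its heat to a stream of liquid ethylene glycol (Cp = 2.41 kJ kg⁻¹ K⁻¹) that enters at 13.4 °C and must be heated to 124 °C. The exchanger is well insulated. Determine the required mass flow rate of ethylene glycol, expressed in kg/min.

Heat released by hot stream: Q = 240 × 1.04 × (257 − 190) = 16723 kJ/min
Energy balance on cold side (adiabatic exchanger): Q = ṁ_c·Cp_c·(T_c,out − T_c,in)
ṁ_c = 16723 / [2.41 × (124 − 13.4)] = 62.74 kg/min

ṁ_c = 62.7 kg/min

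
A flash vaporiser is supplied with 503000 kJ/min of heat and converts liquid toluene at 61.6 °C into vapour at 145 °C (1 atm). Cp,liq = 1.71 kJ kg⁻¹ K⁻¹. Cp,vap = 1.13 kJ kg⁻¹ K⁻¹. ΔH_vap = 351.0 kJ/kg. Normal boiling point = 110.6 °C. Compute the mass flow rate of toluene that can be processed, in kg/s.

ṁ = 17.7 kg/s

Δh = 1.71×(110.6−61.6) + 351.0 + 1.13×(145−110.6) = 473.66 kJ/kg
Q = 503000 kJ/min = 8383.3 kJ/s = 8383.3 kJ/s
ṁ = Q/Δh = 8383.3 / 473.66 = 17.699 kg/s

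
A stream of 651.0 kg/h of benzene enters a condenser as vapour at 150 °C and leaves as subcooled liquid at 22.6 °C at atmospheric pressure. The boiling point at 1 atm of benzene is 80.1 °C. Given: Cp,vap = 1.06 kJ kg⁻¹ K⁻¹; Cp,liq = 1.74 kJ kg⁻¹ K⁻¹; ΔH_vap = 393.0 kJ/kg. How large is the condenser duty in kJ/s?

vapour 150→80.1 °C: -74.094 kJ/kg
condensation at 80.1 °C: -393 kJ/kg
liquid 80.1→22.6 °C: -100.05 kJ/kg
Δh = -74.094 + -393 + -100.05 = -567.14 kJ/kg
Q = ṁ·Δh = 651.0 kg/h × -567.14 kJ/kg = -369210 kJ/h
|Q| = 102.56 kW

Q_c = 103 kJ/s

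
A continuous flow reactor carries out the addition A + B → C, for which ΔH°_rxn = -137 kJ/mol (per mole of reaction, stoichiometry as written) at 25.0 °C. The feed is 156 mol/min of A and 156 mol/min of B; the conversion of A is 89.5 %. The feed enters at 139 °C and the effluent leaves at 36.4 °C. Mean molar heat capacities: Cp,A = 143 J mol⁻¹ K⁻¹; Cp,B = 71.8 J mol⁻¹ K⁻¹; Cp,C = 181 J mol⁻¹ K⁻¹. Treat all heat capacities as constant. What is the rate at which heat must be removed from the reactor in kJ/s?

Q_out = 377 kJ/s

Extent of reaction ξ = 0.895 × 156 = 139.62 mol/min
Reaction term: ξ·ΔH°_rxn = 139.62 × -137 = -19128 kJ/min
Sensible, feed 139→25 °C: -3820 kJ/min
Outlet flows (mol/min): A 16.38, B 16.38, C 139.62
Sensible, products 25→36.4 °C: 328.2 kJ/min
Q = ΔH = -22620 kJ/min = -377 kW
Heat removed = 377 kJ/s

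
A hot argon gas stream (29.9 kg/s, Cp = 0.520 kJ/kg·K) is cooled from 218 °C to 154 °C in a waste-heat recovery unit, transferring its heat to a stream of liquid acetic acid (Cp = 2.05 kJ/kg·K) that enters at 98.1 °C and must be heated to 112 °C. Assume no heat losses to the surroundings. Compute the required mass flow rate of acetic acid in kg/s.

ṁ_c = 34.9 kg/s

Heat released by hot stream: Q = 29.9 × 0.520 × (218 − 154) = 995.07 kJ/s
Energy balance on cold side (adiabatic exchanger): Q = ṁ_c·Cp_c·(T_c,out − T_c,in)
ṁ_c = 995.07 / [2.05 × (112 − 98.1)] = 34.921 kg/s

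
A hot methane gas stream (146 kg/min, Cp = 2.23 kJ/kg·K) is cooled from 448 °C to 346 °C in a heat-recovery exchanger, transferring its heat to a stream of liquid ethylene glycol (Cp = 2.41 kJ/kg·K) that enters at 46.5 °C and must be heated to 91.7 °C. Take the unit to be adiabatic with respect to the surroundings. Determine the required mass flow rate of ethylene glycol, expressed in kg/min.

ṁ_c = 305 kg/min

Heat released by hot stream: Q = 146 × 2.23 × (448 − 346) = 33209 kJ/min
Energy balance on cold side (adiabatic exchanger): Q = ṁ_c·Cp_c·(T_c,out − T_c,in)
ṁ_c = 33209 / [2.41 × (91.7 − 46.5)] = 304.86 kg/min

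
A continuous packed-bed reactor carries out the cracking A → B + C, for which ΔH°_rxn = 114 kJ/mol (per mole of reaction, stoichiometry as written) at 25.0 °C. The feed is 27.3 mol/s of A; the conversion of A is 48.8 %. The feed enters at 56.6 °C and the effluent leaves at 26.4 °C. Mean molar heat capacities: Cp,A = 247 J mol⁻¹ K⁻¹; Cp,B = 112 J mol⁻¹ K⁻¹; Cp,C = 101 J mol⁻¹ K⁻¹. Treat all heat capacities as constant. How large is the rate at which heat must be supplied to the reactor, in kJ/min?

Extent of reaction ξ = 0.488 × 27.3 = 13.322 mol/s
Reaction term: ξ·ΔH°_rxn = 13.322 × 114 = 1518.8 kJ/s
Sensible, feed 56.6→25 °C: -213.08 kJ/s
Outlet flows (mol/s): A 13.978, B 13.322, C 13.322
Sensible, products 25→26.4 °C: 8.8062 kJ/s
Q = ΔH = 1314.5 kJ/s = 1314.5 kW
Heat supplied = 78869 kJ/min

Q_in = 78900 kJ/min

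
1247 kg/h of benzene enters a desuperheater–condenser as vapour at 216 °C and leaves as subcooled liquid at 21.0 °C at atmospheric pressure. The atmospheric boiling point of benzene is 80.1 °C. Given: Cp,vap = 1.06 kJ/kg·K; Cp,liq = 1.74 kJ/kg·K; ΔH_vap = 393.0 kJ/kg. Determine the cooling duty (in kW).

Q_c = 222 kW

vapour 216→80.1 °C: -144.05 kJ/kg
condensation at 80.1 °C: -393 kJ/kg
liquid 80.1→21.0 °C: -102.83 kJ/kg
Δh = -144.05 + -393 + -102.83 = -639.89 kJ/kg
Q = ṁ·Δh = 1247 kg/h × -639.89 kJ/kg = -797940 kJ/h
|Q| = 221.65 kW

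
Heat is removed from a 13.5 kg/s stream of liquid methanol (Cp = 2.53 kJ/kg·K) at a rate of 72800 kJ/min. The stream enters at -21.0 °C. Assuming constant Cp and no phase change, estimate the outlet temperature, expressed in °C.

T_out = -56.5 °C

Q = 72800 kJ/min = 1213.3 kJ/s
ΔT = Q/(ṁ·Cp) = 1213.3/(13.5×2.53) = 35.524 K
T_out = -21.0 − 35.524 = -56.524 °C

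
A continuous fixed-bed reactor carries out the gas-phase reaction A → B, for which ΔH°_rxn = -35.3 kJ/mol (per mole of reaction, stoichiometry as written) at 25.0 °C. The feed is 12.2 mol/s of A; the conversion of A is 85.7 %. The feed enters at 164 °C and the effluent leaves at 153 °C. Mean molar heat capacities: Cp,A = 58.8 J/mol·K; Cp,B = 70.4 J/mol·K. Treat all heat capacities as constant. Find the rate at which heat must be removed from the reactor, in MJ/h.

Q_out = 1300 MJ/h

Extent of reaction ξ = 0.857 × 12.2 = 10.455 mol/s
Reaction term: ξ·ΔH°_rxn = 10.455 × -35.3 = -369.08 kJ/s
Sensible, feed 164→25 °C: -99.713 kJ/s
Outlet flows (mol/s): A 1.7446, B 10.455
Sensible, products 25→153 °C: 107.35 kJ/s
Q = ΔH = -361.44 kJ/s = -361.44 kW
Heat removed = 1301.2 MJ/h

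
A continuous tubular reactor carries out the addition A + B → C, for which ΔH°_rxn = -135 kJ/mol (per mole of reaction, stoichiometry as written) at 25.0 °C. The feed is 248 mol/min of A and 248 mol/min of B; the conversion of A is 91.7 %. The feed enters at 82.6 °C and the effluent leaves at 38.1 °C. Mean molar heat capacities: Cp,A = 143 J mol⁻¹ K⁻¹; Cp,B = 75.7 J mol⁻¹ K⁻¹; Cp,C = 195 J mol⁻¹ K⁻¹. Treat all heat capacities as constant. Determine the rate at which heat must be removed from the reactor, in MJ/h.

Q_out = 1990 MJ/h

Extent of reaction ξ = 0.917 × 248 = 227.42 mol/min
Reaction term: ξ·ΔH°_rxn = 227.42 × -135 = -30701 kJ/min
Sensible, feed 82.6→25 °C: -3124.1 kJ/min
Outlet flows (mol/min): A 20.584, B 20.584, C 227.42
Sensible, products 25→38.1 °C: 639.91 kJ/min
Q = ΔH = -33185 kJ/min = -553.09 kW
Heat removed = 1991.1 MJ/h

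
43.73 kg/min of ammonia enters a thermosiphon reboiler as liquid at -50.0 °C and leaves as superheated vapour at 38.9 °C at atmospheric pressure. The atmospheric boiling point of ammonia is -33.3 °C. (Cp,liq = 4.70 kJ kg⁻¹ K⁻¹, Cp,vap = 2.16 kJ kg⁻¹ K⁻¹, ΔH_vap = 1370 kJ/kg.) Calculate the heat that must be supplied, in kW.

Q = 1170 kW

liquid -50.0→-33.3 °C: 78.49 kJ/kg
vaporisation at -33.3 °C: 1370 kJ/kg
vapour -33.3→38.9 °C: 155.95 kJ/kg
Δh = 78.49 + 1370 + 155.95 = 1604.4 kJ/kg
Q = ṁ·Δh = 43.73 kg/min × 1604.4 kJ/kg = 70162 kJ/min
|Q| = 1169.4 kW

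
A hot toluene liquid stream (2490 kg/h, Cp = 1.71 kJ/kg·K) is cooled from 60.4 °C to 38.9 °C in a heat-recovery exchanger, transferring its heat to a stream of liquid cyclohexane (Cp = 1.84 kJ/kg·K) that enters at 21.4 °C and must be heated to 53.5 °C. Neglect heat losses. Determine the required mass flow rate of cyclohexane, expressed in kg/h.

Heat released by hot stream: Q = 2490 × 1.71 × (60.4 − 38.9) = 91545 kJ/h
Energy balance on cold side (adiabatic exchanger): Q = ṁ_c·Cp_c·(T_c,out − T_c,in)
ṁ_c = 91545 / [1.84 × (53.5 − 21.4)] = 1549.9 kg/h

ṁ_c = 1550 kg/h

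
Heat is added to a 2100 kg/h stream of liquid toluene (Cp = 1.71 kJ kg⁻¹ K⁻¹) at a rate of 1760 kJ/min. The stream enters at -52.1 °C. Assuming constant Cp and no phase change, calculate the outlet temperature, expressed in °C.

T_out = -22.7 °C

Q = 1760 kJ/min = 105600 kJ/h
ΔT = Q/(ṁ·Cp) = 105600/(2100×1.71) = 29.407 K
T_out = -52.1 + 29.407 = -22.693 °C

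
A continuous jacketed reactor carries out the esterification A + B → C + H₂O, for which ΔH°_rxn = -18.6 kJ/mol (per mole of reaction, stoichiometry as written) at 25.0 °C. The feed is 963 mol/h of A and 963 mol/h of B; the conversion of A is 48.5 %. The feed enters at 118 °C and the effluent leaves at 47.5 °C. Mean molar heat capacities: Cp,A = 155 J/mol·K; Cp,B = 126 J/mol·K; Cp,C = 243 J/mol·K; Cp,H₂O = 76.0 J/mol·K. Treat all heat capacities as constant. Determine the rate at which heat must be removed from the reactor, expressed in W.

Q_out = 7600 W

Extent of reaction ξ = 0.485 × 963 = 467.06 mol/h
Reaction term: ξ·ΔH°_rxn = 467.06 × -18.6 = -8687.2 kJ/h
Sensible, feed 118→25 °C: -25166 kJ/h
Outlet flows (mol/h): A 495.94, B 495.94, C 467.06, H₂O 467.06
Sensible, products 25→47.5 °C: 6487.9 kJ/h
Q = ΔH = -27365 kJ/h = -7.6015 kW
Heat removed = 7601.5 W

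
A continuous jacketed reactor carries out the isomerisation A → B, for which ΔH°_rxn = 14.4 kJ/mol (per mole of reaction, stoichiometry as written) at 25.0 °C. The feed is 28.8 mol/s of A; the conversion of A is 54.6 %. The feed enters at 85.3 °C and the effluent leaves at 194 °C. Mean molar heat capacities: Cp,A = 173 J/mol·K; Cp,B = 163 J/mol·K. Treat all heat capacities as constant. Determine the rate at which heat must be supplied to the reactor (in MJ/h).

Q_in = 2670 MJ/h

Extent of reaction ξ = 0.546 × 28.8 = 15.725 mol/s
Reaction term: ξ·ΔH°_rxn = 15.725 × 14.4 = 226.44 kJ/s
Sensible, feed 85.3→25 °C: -300.44 kJ/s
Outlet flows (mol/s): A 13.075, B 15.725
Sensible, products 25→194 °C: 815.45 kJ/s
Q = ΔH = 741.45 kJ/s = 741.45 kW
Heat supplied = 2669.2 MJ/h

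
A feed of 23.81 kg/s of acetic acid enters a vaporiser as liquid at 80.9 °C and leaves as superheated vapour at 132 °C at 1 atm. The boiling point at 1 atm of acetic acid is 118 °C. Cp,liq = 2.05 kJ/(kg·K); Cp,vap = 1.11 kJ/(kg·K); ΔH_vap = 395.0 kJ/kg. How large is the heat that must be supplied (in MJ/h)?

Q = 41700 MJ/h

liquid 80.9→118 °C: 76.055 kJ/kg
vaporisation at 118 °C: 395 kJ/kg
vapour 118→132 °C: 15.54 kJ/kg
Δh = 76.055 + 395 + 15.54 = 486.59 kJ/kg
Q = ṁ·Δh = 23.81 kg/s × 486.59 kJ/kg = 11586 kJ/s
|Q| = 11586 kW = 41709 MJ/h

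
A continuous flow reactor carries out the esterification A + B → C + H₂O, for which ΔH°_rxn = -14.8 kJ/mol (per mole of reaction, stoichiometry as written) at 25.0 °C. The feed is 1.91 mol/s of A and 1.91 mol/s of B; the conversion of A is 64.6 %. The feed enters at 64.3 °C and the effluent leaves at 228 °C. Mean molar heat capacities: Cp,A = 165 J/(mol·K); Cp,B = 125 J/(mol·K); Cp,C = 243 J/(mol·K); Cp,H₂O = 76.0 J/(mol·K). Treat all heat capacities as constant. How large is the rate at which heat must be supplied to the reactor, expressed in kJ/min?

Q_in = 4780 kJ/min

Extent of reaction ξ = 0.646 × 1.91 = 1.2339 mol/s
Reaction term: ξ·ΔH°_rxn = 1.2339 × -14.8 = -18.261 kJ/s
Sensible, feed 64.3→25 °C: -21.768 kJ/s
Outlet flows (mol/s): A 0.67614, B 0.67614, C 1.2339, H₂O 1.2339
Sensible, products 25→228 °C: 119.71 kJ/s
Q = ΔH = 79.676 kJ/s = 79.676 kW
Heat supplied = 4780.6 kJ/min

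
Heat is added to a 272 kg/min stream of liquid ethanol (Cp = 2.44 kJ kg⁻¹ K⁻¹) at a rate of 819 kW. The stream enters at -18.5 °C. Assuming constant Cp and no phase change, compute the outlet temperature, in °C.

Q = 819 kW = 49140 kJ/min
ΔT = Q/(ṁ·Cp) = 49140/(272×2.44) = 74.042 K
T_out = -18.5 + 74.042 = 55.542 °C

T_out = 55.5 °C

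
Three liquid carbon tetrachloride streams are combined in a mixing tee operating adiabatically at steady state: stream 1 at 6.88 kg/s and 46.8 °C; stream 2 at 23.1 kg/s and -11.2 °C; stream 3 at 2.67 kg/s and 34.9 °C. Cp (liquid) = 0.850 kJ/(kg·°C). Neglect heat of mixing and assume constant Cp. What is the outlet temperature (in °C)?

No heat crosses the boundary, so H_out = H_in.
T_out = Σ ṁᵢCp,ᵢTᵢ / Σ ṁᵢCp,ᵢ
      = 132.98 / 27.753 = 4.7916 °C

T_out = 4.79 °C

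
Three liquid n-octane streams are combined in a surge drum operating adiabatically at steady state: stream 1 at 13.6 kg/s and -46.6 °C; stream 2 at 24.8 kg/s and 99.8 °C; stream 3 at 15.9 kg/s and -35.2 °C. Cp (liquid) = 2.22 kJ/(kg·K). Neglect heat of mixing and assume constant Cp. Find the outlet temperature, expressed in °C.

T_out = 23.6 °C

Adiabatic, steady state ⇒ Σ ṁᵢCp,ᵢ(T_out − Tᵢ) = 0
T_out = Σ ṁᵢCp,ᵢTᵢ / Σ ṁᵢCp,ᵢ
      = 2845.2 / 120.55 = 23.602 °C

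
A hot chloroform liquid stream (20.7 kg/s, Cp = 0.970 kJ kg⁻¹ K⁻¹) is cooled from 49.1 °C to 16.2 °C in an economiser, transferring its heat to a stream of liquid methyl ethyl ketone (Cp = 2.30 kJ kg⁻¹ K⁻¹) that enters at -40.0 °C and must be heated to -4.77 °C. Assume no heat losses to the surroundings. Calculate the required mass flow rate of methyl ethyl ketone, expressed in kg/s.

ṁ_c = 8.15 kg/s

Heat released by hot stream: Q = 20.7 × 0.970 × (49.1 − 16.2) = 660.6 kJ/s
Energy balance on cold side (adiabatic exchanger): Q = ṁ_c·Cp_c·(T_c,out − T_c,in)
ṁ_c = 660.6 / [2.30 × (-4.77 − -40.0)] = 8.1526 kg/s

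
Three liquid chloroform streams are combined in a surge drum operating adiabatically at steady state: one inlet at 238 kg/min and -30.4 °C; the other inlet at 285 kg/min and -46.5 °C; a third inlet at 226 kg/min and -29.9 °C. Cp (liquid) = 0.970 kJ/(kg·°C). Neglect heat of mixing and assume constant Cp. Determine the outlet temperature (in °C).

T_out = -36.4 °C

Adiabatic, steady state ⇒ Σ ṁᵢCp,ᵢ(T_out − Tᵢ) = 0
Σ ṁᵢCp,ᵢTᵢ = 238×0.970×-30.4 + 285×0.970×-46.5 + 226×0.970×-29.9 = -26428
Σ ṁᵢCp,ᵢ = 238×0.970 + 285×0.970 + 226×0.970 = 726.53
T_out = -26428 / 726.53 = -36.375 °C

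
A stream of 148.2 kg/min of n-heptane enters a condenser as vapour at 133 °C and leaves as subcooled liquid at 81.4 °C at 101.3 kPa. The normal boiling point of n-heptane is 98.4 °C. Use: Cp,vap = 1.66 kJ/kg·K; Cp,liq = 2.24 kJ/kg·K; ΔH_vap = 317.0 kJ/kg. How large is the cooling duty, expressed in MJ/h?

Q_c = 3670 MJ/h

vapour 133→98.4 °C: -57.436 kJ/kg
condensation at 98.4 °C: -317 kJ/kg
liquid 98.4→81.4 °C: -38.08 kJ/kg
Δh = -57.436 + -317 + -38.08 = -412.52 kJ/kg
Q = ṁ·Δh = 148.2 kg/min × -412.52 kJ/kg = -61135 kJ/min
|Q| = 1018.9 kW = 3668.1 MJ/h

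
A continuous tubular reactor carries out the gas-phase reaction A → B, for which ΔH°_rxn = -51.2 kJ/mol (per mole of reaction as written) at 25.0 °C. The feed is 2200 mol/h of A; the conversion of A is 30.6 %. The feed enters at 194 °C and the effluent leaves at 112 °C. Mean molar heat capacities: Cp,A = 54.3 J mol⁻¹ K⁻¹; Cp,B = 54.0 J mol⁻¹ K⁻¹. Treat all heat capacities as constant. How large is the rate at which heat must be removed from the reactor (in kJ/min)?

Q_out = 738 kJ/min

Extent of reaction ξ = 0.306 × 2200 = 673.2 mol/h
Reaction term: ξ·ΔH°_rxn = 673.2 × -51.2 = -34468 kJ/h
Sensible, feed 194→25 °C: -20189 kJ/h
Outlet flows (mol/h): A 1526.8, B 673.2
Sensible, products 25→112 °C: 10375 kJ/h
Q = ΔH = -44281 kJ/h = -12.3 kW
Heat removed = 738.02 kJ/min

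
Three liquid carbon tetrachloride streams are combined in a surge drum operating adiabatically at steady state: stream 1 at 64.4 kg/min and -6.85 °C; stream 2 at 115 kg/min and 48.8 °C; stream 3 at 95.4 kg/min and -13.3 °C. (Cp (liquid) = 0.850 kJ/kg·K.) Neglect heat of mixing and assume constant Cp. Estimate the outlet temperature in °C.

No heat crosses the boundary, so H_out = H_in.
Σ ṁᵢCp,ᵢTᵢ = 64.4×0.850×-6.85 + 115×0.850×48.8 + 95.4×0.850×-13.3 = 3316.7
Σ ṁᵢCp,ᵢ = 64.4×0.850 + 115×0.850 + 95.4×0.850 = 233.58
T_out = 3316.7 / 233.58 = 14.2 °C

T_out = 14.2 °C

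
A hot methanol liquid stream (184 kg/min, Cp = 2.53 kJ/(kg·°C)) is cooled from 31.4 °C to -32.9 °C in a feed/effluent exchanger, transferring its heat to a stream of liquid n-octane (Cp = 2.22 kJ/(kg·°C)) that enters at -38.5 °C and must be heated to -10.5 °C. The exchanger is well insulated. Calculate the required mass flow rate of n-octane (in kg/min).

Heat released by hot stream: Q = 184 × 2.53 × (31.4 − -32.9) = 29933 kJ/min
Energy balance on cold side (adiabatic exchanger): Q = ṁ_c·Cp_c·(T_c,out − T_c,in)
ṁ_c = 29933 / [2.22 × (-10.5 − -38.5)] = 481.55 kg/min

ṁ_c = 482 kg/min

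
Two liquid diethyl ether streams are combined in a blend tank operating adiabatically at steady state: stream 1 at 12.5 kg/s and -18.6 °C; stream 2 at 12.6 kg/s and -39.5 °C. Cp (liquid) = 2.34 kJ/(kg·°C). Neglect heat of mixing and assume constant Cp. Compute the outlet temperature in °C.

T_out = -29.1 °C

Energy balance with Q = 0: Σ ṁᵢCp,ᵢ(T_out − Tᵢ) = 0
T_out = Σ ṁᵢCp,ᵢTᵢ / Σ ṁᵢCp,ᵢ
      = -1708.7 / 58.734 = -29.092 °C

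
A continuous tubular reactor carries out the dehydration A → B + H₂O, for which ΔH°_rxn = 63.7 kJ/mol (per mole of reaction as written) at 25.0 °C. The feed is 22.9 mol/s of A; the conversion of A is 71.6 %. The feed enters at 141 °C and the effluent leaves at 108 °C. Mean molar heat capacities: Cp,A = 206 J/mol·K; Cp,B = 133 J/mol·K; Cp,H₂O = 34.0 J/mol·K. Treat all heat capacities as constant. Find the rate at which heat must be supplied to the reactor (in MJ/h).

Q_in = 3010 MJ/h

Extent of reaction ξ = 0.716 × 22.9 = 16.396 mol/s
Reaction term: ξ·ΔH°_rxn = 16.396 × 63.7 = 1044.5 kJ/s
Sensible, feed 141→25 °C: -547.22 kJ/s
Outlet flows (mol/s): A 6.5036, B 16.396, H₂O 16.396
Sensible, products 25→108 °C: 338.47 kJ/s
Q = ΔH = 835.7 kJ/s = 835.7 kW
Heat supplied = 3008.5 MJ/h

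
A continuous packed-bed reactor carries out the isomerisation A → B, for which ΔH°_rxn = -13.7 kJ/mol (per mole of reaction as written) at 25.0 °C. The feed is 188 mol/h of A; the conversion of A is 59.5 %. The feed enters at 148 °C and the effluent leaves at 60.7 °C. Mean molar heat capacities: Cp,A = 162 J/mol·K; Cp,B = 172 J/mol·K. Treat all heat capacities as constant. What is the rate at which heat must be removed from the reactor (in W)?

Extent of reaction ξ = 0.595 × 188 = 111.86 mol/h
Reaction term: ξ·ΔH°_rxn = 111.86 × -13.7 = -1532.5 kJ/h
Sensible, feed 148→25 °C: -3746.1 kJ/h
Outlet flows (mol/h): A 76.14, B 111.86
Sensible, products 25→60.7 °C: 1127.2 kJ/h
Q = ΔH = -4151.4 kJ/h = -1.1532 kW
Heat removed = 1153.2 W

Q_out = 1150 W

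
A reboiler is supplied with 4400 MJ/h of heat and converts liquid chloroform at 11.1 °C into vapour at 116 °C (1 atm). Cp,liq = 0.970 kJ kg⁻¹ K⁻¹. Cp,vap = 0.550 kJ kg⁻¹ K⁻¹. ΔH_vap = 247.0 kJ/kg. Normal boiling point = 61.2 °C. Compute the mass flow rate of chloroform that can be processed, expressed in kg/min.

Δh = 0.970×(61.2−11.1) + 247.0 + 0.550×(116−61.2) = 325.74 kJ/kg
Q = 4400 MJ/h = 1222.2 kJ/s = 73333 kJ/min
ṁ = Q/Δh = 73333 / 325.74 = 225.13 kg/min

ṁ = 225 kg/min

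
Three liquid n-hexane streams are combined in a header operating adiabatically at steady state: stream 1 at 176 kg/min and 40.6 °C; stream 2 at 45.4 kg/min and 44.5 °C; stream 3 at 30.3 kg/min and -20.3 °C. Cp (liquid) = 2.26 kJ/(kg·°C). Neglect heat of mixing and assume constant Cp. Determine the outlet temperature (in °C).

T_out = 34.0 °C

Adiabatic, steady state ⇒ Σ ṁᵢCp,ᵢ(T_out − Tᵢ) = 0
T_out = Σ ṁᵢCp,ᵢTᵢ / Σ ṁᵢCp,ᵢ
      = 19325 / 568.84 = 33.972 °C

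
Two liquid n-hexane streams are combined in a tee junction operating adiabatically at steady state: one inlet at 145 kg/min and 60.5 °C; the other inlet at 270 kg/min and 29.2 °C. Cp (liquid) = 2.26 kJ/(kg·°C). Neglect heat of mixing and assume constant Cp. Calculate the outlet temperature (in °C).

Adiabatic, steady state ⇒ Σ ṁᵢCp,ᵢ(T_out − Tᵢ) = 0
Σ ṁᵢCp,ᵢTᵢ = 145×2.26×60.5 + 270×2.26×29.2 = 37644
Σ ṁᵢCp,ᵢ = 145×2.26 + 270×2.26 = 937.9
T_out = 37644 / 937.9 = 40.136 °C

T_out = 40.1 °C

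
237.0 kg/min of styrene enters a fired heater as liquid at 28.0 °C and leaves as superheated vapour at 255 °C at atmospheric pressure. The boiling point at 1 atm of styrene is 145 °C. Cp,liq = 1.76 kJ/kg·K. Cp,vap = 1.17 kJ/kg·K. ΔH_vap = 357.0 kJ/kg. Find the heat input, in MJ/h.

liquid 28.0→145 °C: 205.92 kJ/kg
vaporisation at 145 °C: 357 kJ/kg
vapour 145→255 °C: 128.7 kJ/kg
Δh = 205.92 + 357 + 128.7 = 691.62 kJ/kg
Q = ṁ·Δh = 237.0 kg/min × 691.62 kJ/kg = 163910 kJ/min
|Q| = 2731.9 kW = 9834.8 MJ/h

Q = 9830 MJ/h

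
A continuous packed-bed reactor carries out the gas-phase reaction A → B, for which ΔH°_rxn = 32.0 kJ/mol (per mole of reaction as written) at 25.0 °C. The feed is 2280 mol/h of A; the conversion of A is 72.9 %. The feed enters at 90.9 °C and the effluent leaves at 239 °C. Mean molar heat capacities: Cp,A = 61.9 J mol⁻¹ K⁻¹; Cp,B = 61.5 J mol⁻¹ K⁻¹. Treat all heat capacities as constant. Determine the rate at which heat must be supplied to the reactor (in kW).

Q_in = 20.5 kW

Extent of reaction ξ = 0.729 × 2280 = 1662.1 mol/h
Reaction term: ξ·ΔH°_rxn = 1662.1 × 32.0 = 53188 kJ/h
Sensible, feed 90.9→25 °C: -9300.6 kJ/h
Outlet flows (mol/h): A 617.88, B 1662.1
Sensible, products 25→239 °C: 30060 kJ/h
Q = ΔH = 73947 kJ/h = 20.541 kW
Heat supplied = 20.541 kW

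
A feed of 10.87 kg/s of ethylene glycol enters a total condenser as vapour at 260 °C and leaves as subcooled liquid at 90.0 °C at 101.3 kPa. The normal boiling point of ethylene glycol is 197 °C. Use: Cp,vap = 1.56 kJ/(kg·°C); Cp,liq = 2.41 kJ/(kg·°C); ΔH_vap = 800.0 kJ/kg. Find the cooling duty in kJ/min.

Q_c = 754000 kJ/min

vapour 260→197 °C: -98.28 kJ/kg
condensation at 197 °C: -800 kJ/kg
liquid 197→90.0 °C: -257.87 kJ/kg
Δh = -98.28 + -800 + -257.87 = -1156.2 kJ/kg
Q = ṁ·Δh = 10.87 kg/s × -1156.2 kJ/kg = -12567 kJ/s
|Q| = 12567 kW = 754040 kJ/min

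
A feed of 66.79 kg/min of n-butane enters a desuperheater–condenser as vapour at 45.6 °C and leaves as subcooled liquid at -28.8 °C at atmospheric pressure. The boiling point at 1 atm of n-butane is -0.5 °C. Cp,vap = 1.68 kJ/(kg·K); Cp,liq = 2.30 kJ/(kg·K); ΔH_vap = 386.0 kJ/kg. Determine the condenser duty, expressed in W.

vapour 45.6→-0.5 °C: -77.448 kJ/kg
condensation at -0.5 °C: -386 kJ/kg
liquid -0.5→-28.8 °C: -65.09 kJ/kg
Δh = -77.448 + -386 + -65.09 = -528.54 kJ/kg
Q = ṁ·Δh = 66.79 kg/min × -528.54 kJ/kg = -35301 kJ/min
|Q| = 588.35 kW = 588350 W

Q_c = 588000 W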